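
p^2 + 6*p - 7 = (p - 1)*(p + 7)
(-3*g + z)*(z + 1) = -3*g*z - 3*g + z^2 + z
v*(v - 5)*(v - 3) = v^3 - 8*v^2 + 15*v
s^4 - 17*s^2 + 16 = (s - 4)*(s - 1)*(s + 1)*(s + 4)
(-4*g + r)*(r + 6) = -4*g*r - 24*g + r^2 + 6*r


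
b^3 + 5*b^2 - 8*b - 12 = (b - 2)*(b + 1)*(b + 6)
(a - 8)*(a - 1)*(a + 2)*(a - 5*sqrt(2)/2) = a^4 - 7*a^3 - 5*sqrt(2)*a^3/2 - 10*a^2 + 35*sqrt(2)*a^2/2 + 16*a + 25*sqrt(2)*a - 40*sqrt(2)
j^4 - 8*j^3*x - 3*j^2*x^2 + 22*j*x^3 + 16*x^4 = (j - 8*x)*(j - 2*x)*(j + x)^2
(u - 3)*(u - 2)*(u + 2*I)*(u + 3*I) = u^4 - 5*u^3 + 5*I*u^3 - 25*I*u^2 + 30*u + 30*I*u - 36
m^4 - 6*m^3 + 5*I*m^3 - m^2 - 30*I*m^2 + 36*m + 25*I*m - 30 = (m - 5)*(m - 1)*(m + 2*I)*(m + 3*I)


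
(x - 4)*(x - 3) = x^2 - 7*x + 12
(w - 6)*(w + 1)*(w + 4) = w^3 - w^2 - 26*w - 24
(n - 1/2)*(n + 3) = n^2 + 5*n/2 - 3/2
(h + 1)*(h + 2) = h^2 + 3*h + 2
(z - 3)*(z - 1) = z^2 - 4*z + 3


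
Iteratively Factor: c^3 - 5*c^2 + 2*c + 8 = (c - 4)*(c^2 - c - 2) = (c - 4)*(c - 2)*(c + 1)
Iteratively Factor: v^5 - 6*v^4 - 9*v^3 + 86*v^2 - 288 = (v + 3)*(v^4 - 9*v^3 + 18*v^2 + 32*v - 96) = (v - 3)*(v + 3)*(v^3 - 6*v^2 + 32) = (v - 4)*(v - 3)*(v + 3)*(v^2 - 2*v - 8) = (v - 4)*(v - 3)*(v + 2)*(v + 3)*(v - 4)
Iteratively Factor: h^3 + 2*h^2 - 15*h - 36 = (h + 3)*(h^2 - h - 12) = (h + 3)^2*(h - 4)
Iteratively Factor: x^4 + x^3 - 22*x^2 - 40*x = (x + 4)*(x^3 - 3*x^2 - 10*x) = (x - 5)*(x + 4)*(x^2 + 2*x) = (x - 5)*(x + 2)*(x + 4)*(x)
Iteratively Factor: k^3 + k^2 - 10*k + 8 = (k - 2)*(k^2 + 3*k - 4) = (k - 2)*(k - 1)*(k + 4)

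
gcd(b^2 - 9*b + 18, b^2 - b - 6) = b - 3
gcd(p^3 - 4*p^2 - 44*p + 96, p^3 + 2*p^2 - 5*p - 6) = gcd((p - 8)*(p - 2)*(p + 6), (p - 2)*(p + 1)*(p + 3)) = p - 2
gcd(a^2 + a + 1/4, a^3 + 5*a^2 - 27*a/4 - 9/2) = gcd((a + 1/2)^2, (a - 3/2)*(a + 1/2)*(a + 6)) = a + 1/2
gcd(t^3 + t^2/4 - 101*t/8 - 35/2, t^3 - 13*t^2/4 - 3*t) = t - 4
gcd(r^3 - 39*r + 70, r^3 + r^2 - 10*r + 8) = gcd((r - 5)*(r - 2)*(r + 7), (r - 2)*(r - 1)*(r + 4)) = r - 2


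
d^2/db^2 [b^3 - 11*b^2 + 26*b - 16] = 6*b - 22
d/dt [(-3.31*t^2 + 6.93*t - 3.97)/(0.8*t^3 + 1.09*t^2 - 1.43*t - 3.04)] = (2.648*t^4 - 11.088*t^3 + 6.7076*t^2 + 28.7794*t - 26.7443)/(0.64*t^6 + 1.744*t^5 - 1.0999*t^4 - 7.9814*t^3 - 4.5823*t^2 + 8.6944*t + 9.2416)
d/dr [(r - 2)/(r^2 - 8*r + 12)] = -1/(r^2 - 12*r + 36)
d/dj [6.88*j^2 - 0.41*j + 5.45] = 13.76*j - 0.41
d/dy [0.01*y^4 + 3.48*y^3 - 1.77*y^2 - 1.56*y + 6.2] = 0.04*y^3 + 10.44*y^2 - 3.54*y - 1.56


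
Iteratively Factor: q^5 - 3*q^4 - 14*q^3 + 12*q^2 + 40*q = (q)*(q^4 - 3*q^3 - 14*q^2 + 12*q + 40) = q*(q + 2)*(q^3 - 5*q^2 - 4*q + 20) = q*(q + 2)^2*(q^2 - 7*q + 10) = q*(q - 5)*(q + 2)^2*(q - 2)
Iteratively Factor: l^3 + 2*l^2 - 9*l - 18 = (l - 3)*(l^2 + 5*l + 6) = (l - 3)*(l + 2)*(l + 3)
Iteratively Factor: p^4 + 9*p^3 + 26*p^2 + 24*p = (p)*(p^3 + 9*p^2 + 26*p + 24) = p*(p + 2)*(p^2 + 7*p + 12) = p*(p + 2)*(p + 4)*(p + 3)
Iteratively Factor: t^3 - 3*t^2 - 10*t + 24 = (t - 4)*(t^2 + t - 6) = (t - 4)*(t - 2)*(t + 3)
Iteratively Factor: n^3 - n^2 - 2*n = (n + 1)*(n^2 - 2*n) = n*(n + 1)*(n - 2)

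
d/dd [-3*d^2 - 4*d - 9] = -6*d - 4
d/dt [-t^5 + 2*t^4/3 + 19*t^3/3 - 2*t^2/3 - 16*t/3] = -5*t^4 + 8*t^3/3 + 19*t^2 - 4*t/3 - 16/3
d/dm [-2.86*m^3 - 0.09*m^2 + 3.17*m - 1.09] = -8.58*m^2 - 0.18*m + 3.17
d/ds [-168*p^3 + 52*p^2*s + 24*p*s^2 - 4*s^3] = 52*p^2 + 48*p*s - 12*s^2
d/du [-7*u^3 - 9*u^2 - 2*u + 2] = -21*u^2 - 18*u - 2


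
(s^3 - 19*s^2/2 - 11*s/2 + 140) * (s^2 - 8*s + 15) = s^5 - 35*s^4/2 + 171*s^3/2 + 83*s^2/2 - 2405*s/2 + 2100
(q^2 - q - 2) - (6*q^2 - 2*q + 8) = -5*q^2 + q - 10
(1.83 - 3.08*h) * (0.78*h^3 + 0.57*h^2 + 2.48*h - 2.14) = -2.4024*h^4 - 0.3282*h^3 - 6.5953*h^2 + 11.1296*h - 3.9162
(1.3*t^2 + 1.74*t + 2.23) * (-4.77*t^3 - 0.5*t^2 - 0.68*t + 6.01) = -6.201*t^5 - 8.9498*t^4 - 12.3911*t^3 + 5.5148*t^2 + 8.941*t + 13.4023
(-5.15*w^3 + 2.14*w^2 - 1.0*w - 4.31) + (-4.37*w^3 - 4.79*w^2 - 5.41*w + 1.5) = -9.52*w^3 - 2.65*w^2 - 6.41*w - 2.81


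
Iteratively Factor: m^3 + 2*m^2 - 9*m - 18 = (m - 3)*(m^2 + 5*m + 6) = (m - 3)*(m + 3)*(m + 2)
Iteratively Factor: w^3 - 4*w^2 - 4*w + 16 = (w - 4)*(w^2 - 4) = (w - 4)*(w + 2)*(w - 2)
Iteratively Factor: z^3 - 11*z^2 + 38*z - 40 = (z - 4)*(z^2 - 7*z + 10) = (z - 4)*(z - 2)*(z - 5)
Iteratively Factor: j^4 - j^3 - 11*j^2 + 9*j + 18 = (j + 3)*(j^3 - 4*j^2 + j + 6) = (j - 2)*(j + 3)*(j^2 - 2*j - 3) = (j - 3)*(j - 2)*(j + 3)*(j + 1)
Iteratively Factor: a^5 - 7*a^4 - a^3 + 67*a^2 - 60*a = (a - 1)*(a^4 - 6*a^3 - 7*a^2 + 60*a) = (a - 4)*(a - 1)*(a^3 - 2*a^2 - 15*a) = (a - 5)*(a - 4)*(a - 1)*(a^2 + 3*a) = (a - 5)*(a - 4)*(a - 1)*(a + 3)*(a)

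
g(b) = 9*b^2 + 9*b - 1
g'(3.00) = 63.00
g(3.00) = 107.00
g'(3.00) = 63.00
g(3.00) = 107.00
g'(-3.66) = -56.88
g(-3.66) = 86.62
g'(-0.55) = -0.90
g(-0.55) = -3.23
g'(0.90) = 25.20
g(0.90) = 14.39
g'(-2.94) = -43.92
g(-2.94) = 50.33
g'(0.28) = 14.04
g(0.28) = 2.23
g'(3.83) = 77.94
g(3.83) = 165.49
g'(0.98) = 26.64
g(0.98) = 16.46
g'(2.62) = 56.16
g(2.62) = 84.36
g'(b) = 18*b + 9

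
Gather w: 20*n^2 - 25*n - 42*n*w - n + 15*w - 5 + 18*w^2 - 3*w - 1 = 20*n^2 - 26*n + 18*w^2 + w*(12 - 42*n) - 6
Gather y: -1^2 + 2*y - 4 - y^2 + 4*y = -y^2 + 6*y - 5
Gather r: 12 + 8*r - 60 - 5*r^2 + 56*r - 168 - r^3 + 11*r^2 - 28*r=-r^3 + 6*r^2 + 36*r - 216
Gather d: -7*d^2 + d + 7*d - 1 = -7*d^2 + 8*d - 1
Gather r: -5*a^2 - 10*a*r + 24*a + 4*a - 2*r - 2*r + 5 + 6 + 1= -5*a^2 + 28*a + r*(-10*a - 4) + 12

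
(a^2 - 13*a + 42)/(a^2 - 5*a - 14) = (a - 6)/(a + 2)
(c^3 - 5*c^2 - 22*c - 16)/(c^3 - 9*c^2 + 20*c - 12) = (c^3 - 5*c^2 - 22*c - 16)/(c^3 - 9*c^2 + 20*c - 12)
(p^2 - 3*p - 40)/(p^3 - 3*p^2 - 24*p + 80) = (p - 8)/(p^2 - 8*p + 16)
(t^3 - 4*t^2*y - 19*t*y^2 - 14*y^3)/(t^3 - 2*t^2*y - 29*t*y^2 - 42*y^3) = (t + y)/(t + 3*y)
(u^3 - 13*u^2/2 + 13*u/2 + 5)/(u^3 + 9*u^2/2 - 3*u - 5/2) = (u^2 - 7*u + 10)/(u^2 + 4*u - 5)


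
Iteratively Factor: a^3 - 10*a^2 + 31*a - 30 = (a - 3)*(a^2 - 7*a + 10) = (a - 5)*(a - 3)*(a - 2)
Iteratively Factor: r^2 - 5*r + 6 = (r - 2)*(r - 3)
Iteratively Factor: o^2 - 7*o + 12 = (o - 3)*(o - 4)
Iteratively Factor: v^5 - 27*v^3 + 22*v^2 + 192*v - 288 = (v + 4)*(v^4 - 4*v^3 - 11*v^2 + 66*v - 72) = (v - 3)*(v + 4)*(v^3 - v^2 - 14*v + 24) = (v - 3)^2*(v + 4)*(v^2 + 2*v - 8) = (v - 3)^2*(v + 4)^2*(v - 2)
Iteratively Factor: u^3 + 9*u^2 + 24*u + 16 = (u + 1)*(u^2 + 8*u + 16) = (u + 1)*(u + 4)*(u + 4)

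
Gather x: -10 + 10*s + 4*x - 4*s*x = 10*s + x*(4 - 4*s) - 10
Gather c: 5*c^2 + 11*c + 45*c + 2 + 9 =5*c^2 + 56*c + 11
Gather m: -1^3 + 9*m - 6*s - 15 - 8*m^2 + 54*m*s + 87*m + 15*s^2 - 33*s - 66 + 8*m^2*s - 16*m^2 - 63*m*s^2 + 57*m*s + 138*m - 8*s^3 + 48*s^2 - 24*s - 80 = m^2*(8*s - 24) + m*(-63*s^2 + 111*s + 234) - 8*s^3 + 63*s^2 - 63*s - 162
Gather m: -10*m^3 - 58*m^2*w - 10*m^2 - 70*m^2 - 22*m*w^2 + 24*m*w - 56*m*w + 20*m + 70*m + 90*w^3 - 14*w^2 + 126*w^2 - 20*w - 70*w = -10*m^3 + m^2*(-58*w - 80) + m*(-22*w^2 - 32*w + 90) + 90*w^3 + 112*w^2 - 90*w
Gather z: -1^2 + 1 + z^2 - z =z^2 - z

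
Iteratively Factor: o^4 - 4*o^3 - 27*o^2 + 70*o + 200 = (o - 5)*(o^3 + o^2 - 22*o - 40) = (o - 5)*(o + 2)*(o^2 - o - 20) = (o - 5)^2*(o + 2)*(o + 4)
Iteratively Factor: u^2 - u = (u - 1)*(u)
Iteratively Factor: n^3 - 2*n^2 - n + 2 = (n - 1)*(n^2 - n - 2) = (n - 1)*(n + 1)*(n - 2)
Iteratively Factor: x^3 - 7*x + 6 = (x - 2)*(x^2 + 2*x - 3) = (x - 2)*(x + 3)*(x - 1)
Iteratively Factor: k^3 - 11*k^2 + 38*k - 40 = (k - 2)*(k^2 - 9*k + 20) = (k - 5)*(k - 2)*(k - 4)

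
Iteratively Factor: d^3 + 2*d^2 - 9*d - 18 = (d - 3)*(d^2 + 5*d + 6) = (d - 3)*(d + 3)*(d + 2)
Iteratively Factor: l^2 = (l)*(l)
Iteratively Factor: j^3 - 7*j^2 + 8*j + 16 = (j - 4)*(j^2 - 3*j - 4) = (j - 4)^2*(j + 1)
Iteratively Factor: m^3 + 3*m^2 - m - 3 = (m - 1)*(m^2 + 4*m + 3) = (m - 1)*(m + 3)*(m + 1)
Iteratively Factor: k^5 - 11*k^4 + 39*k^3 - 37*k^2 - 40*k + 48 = (k - 3)*(k^4 - 8*k^3 + 15*k^2 + 8*k - 16) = (k - 4)*(k - 3)*(k^3 - 4*k^2 - k + 4) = (k - 4)*(k - 3)*(k + 1)*(k^2 - 5*k + 4) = (k - 4)^2*(k - 3)*(k + 1)*(k - 1)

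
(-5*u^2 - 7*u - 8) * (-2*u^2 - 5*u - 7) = 10*u^4 + 39*u^3 + 86*u^2 + 89*u + 56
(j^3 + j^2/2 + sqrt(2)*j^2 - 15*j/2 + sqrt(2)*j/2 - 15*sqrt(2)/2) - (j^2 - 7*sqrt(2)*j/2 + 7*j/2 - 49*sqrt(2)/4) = j^3 - j^2/2 + sqrt(2)*j^2 - 11*j + 4*sqrt(2)*j + 19*sqrt(2)/4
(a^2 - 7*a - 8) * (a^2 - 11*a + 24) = a^4 - 18*a^3 + 93*a^2 - 80*a - 192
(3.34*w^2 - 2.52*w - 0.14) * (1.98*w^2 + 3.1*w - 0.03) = 6.6132*w^4 + 5.3644*w^3 - 8.1894*w^2 - 0.3584*w + 0.0042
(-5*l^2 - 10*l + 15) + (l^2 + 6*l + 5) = -4*l^2 - 4*l + 20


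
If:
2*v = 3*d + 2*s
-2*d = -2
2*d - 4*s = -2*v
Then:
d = 1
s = 5/2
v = 4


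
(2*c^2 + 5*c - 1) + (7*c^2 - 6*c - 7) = 9*c^2 - c - 8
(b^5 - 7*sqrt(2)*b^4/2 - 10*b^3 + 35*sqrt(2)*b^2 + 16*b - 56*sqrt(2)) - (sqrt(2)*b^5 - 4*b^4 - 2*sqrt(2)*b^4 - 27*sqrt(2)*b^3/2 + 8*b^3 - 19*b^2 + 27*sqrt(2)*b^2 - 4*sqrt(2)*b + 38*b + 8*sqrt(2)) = -sqrt(2)*b^5 + b^5 - 3*sqrt(2)*b^4/2 + 4*b^4 - 18*b^3 + 27*sqrt(2)*b^3/2 + 8*sqrt(2)*b^2 + 19*b^2 - 22*b + 4*sqrt(2)*b - 64*sqrt(2)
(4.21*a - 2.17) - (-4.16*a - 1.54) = 8.37*a - 0.63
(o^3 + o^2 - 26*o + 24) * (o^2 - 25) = o^5 + o^4 - 51*o^3 - o^2 + 650*o - 600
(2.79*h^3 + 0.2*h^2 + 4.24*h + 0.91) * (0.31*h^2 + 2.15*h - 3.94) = 0.8649*h^5 + 6.0605*h^4 - 9.2482*h^3 + 8.6101*h^2 - 14.7491*h - 3.5854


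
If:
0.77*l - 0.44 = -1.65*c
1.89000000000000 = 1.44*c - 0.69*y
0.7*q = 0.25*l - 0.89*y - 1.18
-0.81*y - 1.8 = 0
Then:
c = 0.25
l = 0.04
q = 1.15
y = -2.22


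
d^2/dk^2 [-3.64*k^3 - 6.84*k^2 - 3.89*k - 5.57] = -21.84*k - 13.68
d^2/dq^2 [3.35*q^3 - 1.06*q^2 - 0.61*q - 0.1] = 20.1*q - 2.12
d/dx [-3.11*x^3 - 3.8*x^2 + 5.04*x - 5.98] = -9.33*x^2 - 7.6*x + 5.04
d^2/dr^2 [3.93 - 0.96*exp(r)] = -0.96*exp(r)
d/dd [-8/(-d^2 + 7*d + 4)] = 8*(7 - 2*d)/(-d^2 + 7*d + 4)^2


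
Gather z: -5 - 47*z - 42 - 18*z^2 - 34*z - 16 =-18*z^2 - 81*z - 63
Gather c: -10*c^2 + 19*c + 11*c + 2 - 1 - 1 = -10*c^2 + 30*c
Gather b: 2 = 2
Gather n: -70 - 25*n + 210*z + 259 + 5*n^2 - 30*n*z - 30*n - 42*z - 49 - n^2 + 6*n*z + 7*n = 4*n^2 + n*(-24*z - 48) + 168*z + 140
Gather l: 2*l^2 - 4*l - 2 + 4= 2*l^2 - 4*l + 2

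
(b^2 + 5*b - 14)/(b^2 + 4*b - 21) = (b - 2)/(b - 3)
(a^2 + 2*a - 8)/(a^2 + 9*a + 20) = (a - 2)/(a + 5)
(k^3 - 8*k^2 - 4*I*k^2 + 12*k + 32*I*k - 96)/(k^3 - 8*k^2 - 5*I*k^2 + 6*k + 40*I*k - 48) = (k + 2*I)/(k + I)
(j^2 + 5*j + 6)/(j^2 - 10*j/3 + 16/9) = 9*(j^2 + 5*j + 6)/(9*j^2 - 30*j + 16)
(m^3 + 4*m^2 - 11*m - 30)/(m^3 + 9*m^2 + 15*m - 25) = (m^2 - m - 6)/(m^2 + 4*m - 5)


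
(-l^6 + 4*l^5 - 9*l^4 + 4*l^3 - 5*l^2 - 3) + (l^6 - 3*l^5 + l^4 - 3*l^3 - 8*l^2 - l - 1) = l^5 - 8*l^4 + l^3 - 13*l^2 - l - 4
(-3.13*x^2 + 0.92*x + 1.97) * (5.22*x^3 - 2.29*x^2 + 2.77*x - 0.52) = -16.3386*x^5 + 11.9701*x^4 - 0.493500000000001*x^3 - 0.3353*x^2 + 4.9785*x - 1.0244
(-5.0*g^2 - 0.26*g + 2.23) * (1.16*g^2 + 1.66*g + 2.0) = -5.8*g^4 - 8.6016*g^3 - 7.8448*g^2 + 3.1818*g + 4.46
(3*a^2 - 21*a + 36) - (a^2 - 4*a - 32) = 2*a^2 - 17*a + 68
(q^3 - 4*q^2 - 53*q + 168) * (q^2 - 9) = q^5 - 4*q^4 - 62*q^3 + 204*q^2 + 477*q - 1512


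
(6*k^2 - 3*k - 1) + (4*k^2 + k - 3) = 10*k^2 - 2*k - 4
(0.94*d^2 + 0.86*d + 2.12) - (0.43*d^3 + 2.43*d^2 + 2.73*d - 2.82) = -0.43*d^3 - 1.49*d^2 - 1.87*d + 4.94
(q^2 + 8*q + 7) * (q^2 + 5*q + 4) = q^4 + 13*q^3 + 51*q^2 + 67*q + 28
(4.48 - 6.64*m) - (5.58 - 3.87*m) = -2.77*m - 1.1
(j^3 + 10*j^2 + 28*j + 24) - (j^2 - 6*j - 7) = j^3 + 9*j^2 + 34*j + 31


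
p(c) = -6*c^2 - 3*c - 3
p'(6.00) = -75.00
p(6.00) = -237.00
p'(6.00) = -75.00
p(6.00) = -237.00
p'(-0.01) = -2.88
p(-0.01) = -2.97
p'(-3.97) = 44.64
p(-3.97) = -85.66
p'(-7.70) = 89.40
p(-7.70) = -335.64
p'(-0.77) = 6.24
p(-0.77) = -4.25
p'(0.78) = -12.36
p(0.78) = -8.99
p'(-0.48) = 2.76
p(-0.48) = -2.94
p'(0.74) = -11.88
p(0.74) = -8.51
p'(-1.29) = 12.48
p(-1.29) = -9.11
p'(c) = -12*c - 3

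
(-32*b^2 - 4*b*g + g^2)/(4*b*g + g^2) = (-8*b + g)/g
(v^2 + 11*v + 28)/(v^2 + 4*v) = (v + 7)/v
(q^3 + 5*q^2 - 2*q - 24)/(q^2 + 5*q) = (q^3 + 5*q^2 - 2*q - 24)/(q*(q + 5))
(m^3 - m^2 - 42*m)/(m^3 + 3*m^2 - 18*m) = (m - 7)/(m - 3)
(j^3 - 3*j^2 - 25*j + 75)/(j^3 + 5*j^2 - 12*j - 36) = (j^2 - 25)/(j^2 + 8*j + 12)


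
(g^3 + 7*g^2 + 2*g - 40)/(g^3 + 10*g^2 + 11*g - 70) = (g + 4)/(g + 7)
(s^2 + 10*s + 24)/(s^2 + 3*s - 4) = (s + 6)/(s - 1)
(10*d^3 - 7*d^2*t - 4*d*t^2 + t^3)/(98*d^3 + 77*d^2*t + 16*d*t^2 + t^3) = (5*d^2 - 6*d*t + t^2)/(49*d^2 + 14*d*t + t^2)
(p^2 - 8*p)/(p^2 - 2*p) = (p - 8)/(p - 2)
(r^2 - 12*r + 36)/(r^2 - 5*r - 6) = (r - 6)/(r + 1)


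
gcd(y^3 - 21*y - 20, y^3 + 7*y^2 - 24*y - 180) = y - 5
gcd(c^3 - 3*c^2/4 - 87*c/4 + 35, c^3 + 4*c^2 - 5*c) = c + 5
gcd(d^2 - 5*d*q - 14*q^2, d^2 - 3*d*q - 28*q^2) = -d + 7*q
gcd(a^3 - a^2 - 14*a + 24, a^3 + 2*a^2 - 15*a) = a - 3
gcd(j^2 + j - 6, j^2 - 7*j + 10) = j - 2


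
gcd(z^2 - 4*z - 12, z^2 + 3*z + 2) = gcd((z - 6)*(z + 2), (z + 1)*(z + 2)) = z + 2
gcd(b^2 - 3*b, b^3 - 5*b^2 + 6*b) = b^2 - 3*b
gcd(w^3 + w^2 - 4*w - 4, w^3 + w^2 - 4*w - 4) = w^3 + w^2 - 4*w - 4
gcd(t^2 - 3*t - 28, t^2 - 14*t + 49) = t - 7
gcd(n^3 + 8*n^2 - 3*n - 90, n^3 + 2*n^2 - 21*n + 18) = n^2 + 3*n - 18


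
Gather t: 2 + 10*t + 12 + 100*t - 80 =110*t - 66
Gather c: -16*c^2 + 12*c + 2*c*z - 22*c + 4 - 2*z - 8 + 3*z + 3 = -16*c^2 + c*(2*z - 10) + z - 1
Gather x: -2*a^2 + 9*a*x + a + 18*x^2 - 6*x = -2*a^2 + a + 18*x^2 + x*(9*a - 6)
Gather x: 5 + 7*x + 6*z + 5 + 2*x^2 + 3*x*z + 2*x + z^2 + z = 2*x^2 + x*(3*z + 9) + z^2 + 7*z + 10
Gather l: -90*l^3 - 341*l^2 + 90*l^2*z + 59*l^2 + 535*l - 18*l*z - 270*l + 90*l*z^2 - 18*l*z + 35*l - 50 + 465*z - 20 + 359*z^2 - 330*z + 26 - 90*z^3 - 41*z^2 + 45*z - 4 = -90*l^3 + l^2*(90*z - 282) + l*(90*z^2 - 36*z + 300) - 90*z^3 + 318*z^2 + 180*z - 48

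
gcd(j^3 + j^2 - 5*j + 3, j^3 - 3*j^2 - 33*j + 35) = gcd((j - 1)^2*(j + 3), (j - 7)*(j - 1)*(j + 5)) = j - 1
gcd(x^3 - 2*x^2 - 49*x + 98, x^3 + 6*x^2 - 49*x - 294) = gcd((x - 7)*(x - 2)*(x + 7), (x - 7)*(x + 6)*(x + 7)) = x^2 - 49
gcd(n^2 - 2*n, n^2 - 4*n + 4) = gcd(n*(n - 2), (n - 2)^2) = n - 2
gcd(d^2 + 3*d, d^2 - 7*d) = d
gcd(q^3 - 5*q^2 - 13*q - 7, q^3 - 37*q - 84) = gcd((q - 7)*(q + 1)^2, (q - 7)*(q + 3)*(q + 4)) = q - 7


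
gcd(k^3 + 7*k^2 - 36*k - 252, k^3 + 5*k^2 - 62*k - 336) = k^2 + 13*k + 42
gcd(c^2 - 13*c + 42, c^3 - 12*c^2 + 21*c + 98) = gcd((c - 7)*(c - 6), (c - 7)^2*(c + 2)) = c - 7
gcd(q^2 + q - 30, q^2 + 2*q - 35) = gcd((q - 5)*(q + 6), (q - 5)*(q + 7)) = q - 5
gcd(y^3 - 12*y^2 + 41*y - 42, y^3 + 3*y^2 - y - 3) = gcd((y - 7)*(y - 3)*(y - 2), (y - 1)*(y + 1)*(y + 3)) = 1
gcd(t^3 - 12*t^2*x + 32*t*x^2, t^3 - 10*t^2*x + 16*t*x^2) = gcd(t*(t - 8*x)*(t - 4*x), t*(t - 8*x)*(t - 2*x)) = -t^2 + 8*t*x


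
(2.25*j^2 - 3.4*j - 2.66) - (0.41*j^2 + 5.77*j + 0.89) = 1.84*j^2 - 9.17*j - 3.55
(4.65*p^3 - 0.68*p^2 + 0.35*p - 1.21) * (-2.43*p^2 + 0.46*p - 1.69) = -11.2995*p^5 + 3.7914*p^4 - 9.0218*p^3 + 4.2505*p^2 - 1.1481*p + 2.0449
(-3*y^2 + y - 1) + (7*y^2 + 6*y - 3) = 4*y^2 + 7*y - 4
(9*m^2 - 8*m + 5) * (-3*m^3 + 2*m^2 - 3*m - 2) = -27*m^5 + 42*m^4 - 58*m^3 + 16*m^2 + m - 10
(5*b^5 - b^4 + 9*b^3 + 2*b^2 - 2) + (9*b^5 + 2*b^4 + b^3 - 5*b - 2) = 14*b^5 + b^4 + 10*b^3 + 2*b^2 - 5*b - 4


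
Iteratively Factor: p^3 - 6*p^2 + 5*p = (p - 5)*(p^2 - p) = (p - 5)*(p - 1)*(p)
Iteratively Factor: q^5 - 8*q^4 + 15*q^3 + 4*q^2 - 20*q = (q - 2)*(q^4 - 6*q^3 + 3*q^2 + 10*q) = (q - 5)*(q - 2)*(q^3 - q^2 - 2*q) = q*(q - 5)*(q - 2)*(q^2 - q - 2) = q*(q - 5)*(q - 2)*(q + 1)*(q - 2)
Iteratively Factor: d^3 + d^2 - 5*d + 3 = (d + 3)*(d^2 - 2*d + 1) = (d - 1)*(d + 3)*(d - 1)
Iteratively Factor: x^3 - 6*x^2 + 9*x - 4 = (x - 1)*(x^2 - 5*x + 4) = (x - 4)*(x - 1)*(x - 1)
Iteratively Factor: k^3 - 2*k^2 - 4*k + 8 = (k + 2)*(k^2 - 4*k + 4) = (k - 2)*(k + 2)*(k - 2)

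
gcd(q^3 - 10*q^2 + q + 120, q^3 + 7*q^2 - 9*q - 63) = q + 3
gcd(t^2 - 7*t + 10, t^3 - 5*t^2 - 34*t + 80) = t - 2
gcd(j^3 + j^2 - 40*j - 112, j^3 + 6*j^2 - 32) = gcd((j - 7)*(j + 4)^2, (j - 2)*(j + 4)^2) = j^2 + 8*j + 16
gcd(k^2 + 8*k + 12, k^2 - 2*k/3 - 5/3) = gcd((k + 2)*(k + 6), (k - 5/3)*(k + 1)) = 1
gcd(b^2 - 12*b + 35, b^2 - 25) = b - 5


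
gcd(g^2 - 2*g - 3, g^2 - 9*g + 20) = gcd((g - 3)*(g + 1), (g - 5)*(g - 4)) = 1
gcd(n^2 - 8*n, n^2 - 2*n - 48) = n - 8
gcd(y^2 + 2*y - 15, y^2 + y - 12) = y - 3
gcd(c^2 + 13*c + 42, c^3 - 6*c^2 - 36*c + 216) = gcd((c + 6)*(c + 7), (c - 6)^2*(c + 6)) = c + 6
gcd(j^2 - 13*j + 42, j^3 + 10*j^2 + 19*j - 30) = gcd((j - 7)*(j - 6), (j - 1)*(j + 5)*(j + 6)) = 1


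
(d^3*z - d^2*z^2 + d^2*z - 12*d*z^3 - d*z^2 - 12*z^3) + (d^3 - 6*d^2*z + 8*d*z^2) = d^3*z + d^3 - d^2*z^2 - 5*d^2*z - 12*d*z^3 + 7*d*z^2 - 12*z^3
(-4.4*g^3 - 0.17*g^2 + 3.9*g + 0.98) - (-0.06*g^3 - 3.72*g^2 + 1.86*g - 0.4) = -4.34*g^3 + 3.55*g^2 + 2.04*g + 1.38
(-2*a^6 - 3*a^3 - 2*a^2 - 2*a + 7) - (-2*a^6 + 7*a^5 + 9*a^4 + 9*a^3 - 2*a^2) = -7*a^5 - 9*a^4 - 12*a^3 - 2*a + 7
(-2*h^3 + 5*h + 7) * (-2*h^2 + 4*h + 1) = 4*h^5 - 8*h^4 - 12*h^3 + 6*h^2 + 33*h + 7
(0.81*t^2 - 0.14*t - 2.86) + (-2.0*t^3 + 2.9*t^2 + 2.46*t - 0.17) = -2.0*t^3 + 3.71*t^2 + 2.32*t - 3.03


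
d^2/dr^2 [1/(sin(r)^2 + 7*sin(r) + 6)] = (-4*sin(r)^3 - 17*sin(r)^2 - 2*sin(r) + 86)/((sin(r) + 1)^2*(sin(r) + 6)^3)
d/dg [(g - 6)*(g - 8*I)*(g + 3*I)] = 3*g^2 + g*(-12 - 10*I) + 24 + 30*I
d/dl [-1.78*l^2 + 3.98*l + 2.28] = 3.98 - 3.56*l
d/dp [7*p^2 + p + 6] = 14*p + 1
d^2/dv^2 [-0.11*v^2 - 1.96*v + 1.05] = -0.220000000000000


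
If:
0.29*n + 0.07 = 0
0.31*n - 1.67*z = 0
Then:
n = -0.24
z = -0.04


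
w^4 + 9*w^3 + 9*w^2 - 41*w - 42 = (w - 2)*(w + 1)*(w + 3)*(w + 7)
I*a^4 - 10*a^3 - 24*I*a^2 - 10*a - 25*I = (a + I)*(a + 5*I)^2*(I*a + 1)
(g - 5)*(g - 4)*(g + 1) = g^3 - 8*g^2 + 11*g + 20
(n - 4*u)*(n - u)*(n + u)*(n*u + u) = n^4*u - 4*n^3*u^2 + n^3*u - n^2*u^3 - 4*n^2*u^2 + 4*n*u^4 - n*u^3 + 4*u^4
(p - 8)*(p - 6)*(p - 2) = p^3 - 16*p^2 + 76*p - 96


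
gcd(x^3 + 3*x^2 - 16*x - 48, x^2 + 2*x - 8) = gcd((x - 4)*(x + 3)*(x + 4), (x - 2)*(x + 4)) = x + 4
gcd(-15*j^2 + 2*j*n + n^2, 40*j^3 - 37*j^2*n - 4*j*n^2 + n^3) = 5*j + n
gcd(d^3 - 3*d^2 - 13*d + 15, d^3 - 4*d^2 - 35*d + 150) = d - 5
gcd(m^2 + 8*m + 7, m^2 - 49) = m + 7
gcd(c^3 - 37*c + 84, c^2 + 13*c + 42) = c + 7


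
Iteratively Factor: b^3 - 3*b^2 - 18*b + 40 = (b - 2)*(b^2 - b - 20) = (b - 5)*(b - 2)*(b + 4)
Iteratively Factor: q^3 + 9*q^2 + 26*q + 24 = (q + 3)*(q^2 + 6*q + 8) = (q + 2)*(q + 3)*(q + 4)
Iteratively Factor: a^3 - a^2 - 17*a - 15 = (a + 3)*(a^2 - 4*a - 5) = (a + 1)*(a + 3)*(a - 5)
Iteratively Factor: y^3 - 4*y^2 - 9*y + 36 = (y + 3)*(y^2 - 7*y + 12) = (y - 3)*(y + 3)*(y - 4)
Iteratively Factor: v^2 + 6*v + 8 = (v + 4)*(v + 2)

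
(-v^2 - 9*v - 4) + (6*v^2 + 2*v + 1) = 5*v^2 - 7*v - 3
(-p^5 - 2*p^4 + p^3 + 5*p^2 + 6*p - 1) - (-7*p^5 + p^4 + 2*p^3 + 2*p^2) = 6*p^5 - 3*p^4 - p^3 + 3*p^2 + 6*p - 1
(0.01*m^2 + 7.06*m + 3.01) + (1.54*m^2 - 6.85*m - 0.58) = 1.55*m^2 + 0.21*m + 2.43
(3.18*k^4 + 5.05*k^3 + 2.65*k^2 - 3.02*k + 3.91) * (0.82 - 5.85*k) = -18.603*k^5 - 26.9349*k^4 - 11.3615*k^3 + 19.84*k^2 - 25.3499*k + 3.2062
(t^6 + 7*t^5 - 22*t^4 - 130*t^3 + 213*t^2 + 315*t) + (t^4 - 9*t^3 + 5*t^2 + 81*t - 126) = t^6 + 7*t^5 - 21*t^4 - 139*t^3 + 218*t^2 + 396*t - 126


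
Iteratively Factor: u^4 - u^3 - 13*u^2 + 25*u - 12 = (u - 1)*(u^3 - 13*u + 12) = (u - 3)*(u - 1)*(u^2 + 3*u - 4) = (u - 3)*(u - 1)^2*(u + 4)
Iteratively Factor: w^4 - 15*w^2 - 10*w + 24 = (w - 1)*(w^3 + w^2 - 14*w - 24) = (w - 1)*(w + 2)*(w^2 - w - 12) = (w - 1)*(w + 2)*(w + 3)*(w - 4)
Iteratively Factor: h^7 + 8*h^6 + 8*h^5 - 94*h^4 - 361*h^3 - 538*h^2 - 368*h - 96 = (h + 4)*(h^6 + 4*h^5 - 8*h^4 - 62*h^3 - 113*h^2 - 86*h - 24) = (h + 3)*(h + 4)*(h^5 + h^4 - 11*h^3 - 29*h^2 - 26*h - 8) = (h + 1)*(h + 3)*(h + 4)*(h^4 - 11*h^2 - 18*h - 8) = (h + 1)^2*(h + 3)*(h + 4)*(h^3 - h^2 - 10*h - 8) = (h - 4)*(h + 1)^2*(h + 3)*(h + 4)*(h^2 + 3*h + 2) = (h - 4)*(h + 1)^3*(h + 3)*(h + 4)*(h + 2)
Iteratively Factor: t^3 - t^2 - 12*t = (t + 3)*(t^2 - 4*t) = t*(t + 3)*(t - 4)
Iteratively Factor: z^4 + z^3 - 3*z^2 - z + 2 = (z - 1)*(z^3 + 2*z^2 - z - 2) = (z - 1)*(z + 1)*(z^2 + z - 2) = (z - 1)*(z + 1)*(z + 2)*(z - 1)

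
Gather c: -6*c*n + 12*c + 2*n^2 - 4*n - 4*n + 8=c*(12 - 6*n) + 2*n^2 - 8*n + 8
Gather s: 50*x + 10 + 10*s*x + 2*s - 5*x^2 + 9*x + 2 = s*(10*x + 2) - 5*x^2 + 59*x + 12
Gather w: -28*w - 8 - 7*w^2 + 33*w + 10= -7*w^2 + 5*w + 2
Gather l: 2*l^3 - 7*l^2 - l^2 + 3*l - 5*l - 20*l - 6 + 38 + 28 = 2*l^3 - 8*l^2 - 22*l + 60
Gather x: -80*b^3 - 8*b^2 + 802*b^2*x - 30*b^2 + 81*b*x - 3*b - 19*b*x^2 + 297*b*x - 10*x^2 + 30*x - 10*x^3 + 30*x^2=-80*b^3 - 38*b^2 - 3*b - 10*x^3 + x^2*(20 - 19*b) + x*(802*b^2 + 378*b + 30)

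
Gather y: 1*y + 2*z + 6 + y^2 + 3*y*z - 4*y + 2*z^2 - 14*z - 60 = y^2 + y*(3*z - 3) + 2*z^2 - 12*z - 54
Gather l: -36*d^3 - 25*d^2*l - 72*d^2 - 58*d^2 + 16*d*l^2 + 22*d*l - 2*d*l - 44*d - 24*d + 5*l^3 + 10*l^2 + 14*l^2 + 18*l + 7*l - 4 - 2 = -36*d^3 - 130*d^2 - 68*d + 5*l^3 + l^2*(16*d + 24) + l*(-25*d^2 + 20*d + 25) - 6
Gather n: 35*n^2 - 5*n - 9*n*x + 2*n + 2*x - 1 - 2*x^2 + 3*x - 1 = 35*n^2 + n*(-9*x - 3) - 2*x^2 + 5*x - 2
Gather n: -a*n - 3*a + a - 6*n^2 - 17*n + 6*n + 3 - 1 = -2*a - 6*n^2 + n*(-a - 11) + 2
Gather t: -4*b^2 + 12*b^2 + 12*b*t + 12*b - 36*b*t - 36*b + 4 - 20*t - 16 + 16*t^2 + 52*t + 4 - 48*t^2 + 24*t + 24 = 8*b^2 - 24*b - 32*t^2 + t*(56 - 24*b) + 16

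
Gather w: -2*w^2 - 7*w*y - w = -2*w^2 + w*(-7*y - 1)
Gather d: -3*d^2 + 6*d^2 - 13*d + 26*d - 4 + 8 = 3*d^2 + 13*d + 4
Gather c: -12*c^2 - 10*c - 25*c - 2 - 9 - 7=-12*c^2 - 35*c - 18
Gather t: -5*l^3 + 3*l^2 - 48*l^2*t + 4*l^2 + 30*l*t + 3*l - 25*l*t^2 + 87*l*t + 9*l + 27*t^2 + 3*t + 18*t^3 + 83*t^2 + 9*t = -5*l^3 + 7*l^2 + 12*l + 18*t^3 + t^2*(110 - 25*l) + t*(-48*l^2 + 117*l + 12)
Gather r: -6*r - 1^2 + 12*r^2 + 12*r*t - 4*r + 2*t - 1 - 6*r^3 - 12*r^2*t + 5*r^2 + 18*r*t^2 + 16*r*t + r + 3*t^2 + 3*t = -6*r^3 + r^2*(17 - 12*t) + r*(18*t^2 + 28*t - 9) + 3*t^2 + 5*t - 2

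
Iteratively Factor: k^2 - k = (k)*(k - 1)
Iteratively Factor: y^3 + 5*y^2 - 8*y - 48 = (y + 4)*(y^2 + y - 12) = (y - 3)*(y + 4)*(y + 4)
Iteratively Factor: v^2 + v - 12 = (v - 3)*(v + 4)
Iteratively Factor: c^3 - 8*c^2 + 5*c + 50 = (c - 5)*(c^2 - 3*c - 10) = (c - 5)*(c + 2)*(c - 5)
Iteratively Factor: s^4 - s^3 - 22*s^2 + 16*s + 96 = (s + 2)*(s^3 - 3*s^2 - 16*s + 48) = (s + 2)*(s + 4)*(s^2 - 7*s + 12) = (s - 3)*(s + 2)*(s + 4)*(s - 4)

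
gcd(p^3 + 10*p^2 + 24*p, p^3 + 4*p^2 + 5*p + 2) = 1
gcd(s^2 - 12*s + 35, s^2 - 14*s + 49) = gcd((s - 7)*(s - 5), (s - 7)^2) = s - 7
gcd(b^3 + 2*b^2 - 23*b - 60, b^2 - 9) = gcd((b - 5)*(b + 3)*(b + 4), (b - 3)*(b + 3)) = b + 3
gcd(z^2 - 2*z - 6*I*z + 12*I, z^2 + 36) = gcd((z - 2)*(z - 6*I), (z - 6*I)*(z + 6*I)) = z - 6*I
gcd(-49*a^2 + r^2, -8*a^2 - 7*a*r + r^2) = 1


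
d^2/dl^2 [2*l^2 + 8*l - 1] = 4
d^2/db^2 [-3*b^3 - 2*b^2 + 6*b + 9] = -18*b - 4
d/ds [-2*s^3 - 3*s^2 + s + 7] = -6*s^2 - 6*s + 1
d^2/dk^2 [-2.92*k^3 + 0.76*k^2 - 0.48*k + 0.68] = 1.52 - 17.52*k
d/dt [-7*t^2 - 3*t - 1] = -14*t - 3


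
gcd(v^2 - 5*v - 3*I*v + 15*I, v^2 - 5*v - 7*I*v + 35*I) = v - 5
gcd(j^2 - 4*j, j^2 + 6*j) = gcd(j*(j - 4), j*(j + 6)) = j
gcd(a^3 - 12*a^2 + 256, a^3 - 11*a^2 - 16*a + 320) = a^2 - 16*a + 64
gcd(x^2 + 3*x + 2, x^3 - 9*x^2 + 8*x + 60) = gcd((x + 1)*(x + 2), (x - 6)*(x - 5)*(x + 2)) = x + 2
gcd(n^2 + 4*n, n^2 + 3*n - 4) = n + 4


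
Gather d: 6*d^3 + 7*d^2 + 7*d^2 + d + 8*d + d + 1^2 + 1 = 6*d^3 + 14*d^2 + 10*d + 2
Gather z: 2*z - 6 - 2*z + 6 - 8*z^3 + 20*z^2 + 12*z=-8*z^3 + 20*z^2 + 12*z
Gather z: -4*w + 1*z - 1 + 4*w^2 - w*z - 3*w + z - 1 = 4*w^2 - 7*w + z*(2 - w) - 2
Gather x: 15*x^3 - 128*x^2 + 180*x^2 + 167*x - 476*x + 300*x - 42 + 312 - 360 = 15*x^3 + 52*x^2 - 9*x - 90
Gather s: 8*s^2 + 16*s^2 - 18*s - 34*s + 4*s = 24*s^2 - 48*s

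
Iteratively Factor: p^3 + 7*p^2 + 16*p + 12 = (p + 2)*(p^2 + 5*p + 6) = (p + 2)^2*(p + 3)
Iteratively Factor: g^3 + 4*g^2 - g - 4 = (g + 4)*(g^2 - 1) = (g - 1)*(g + 4)*(g + 1)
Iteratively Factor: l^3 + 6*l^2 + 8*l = (l + 2)*(l^2 + 4*l) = (l + 2)*(l + 4)*(l)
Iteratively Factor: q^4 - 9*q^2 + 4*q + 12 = (q - 2)*(q^3 + 2*q^2 - 5*q - 6) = (q - 2)*(q + 3)*(q^2 - q - 2) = (q - 2)*(q + 1)*(q + 3)*(q - 2)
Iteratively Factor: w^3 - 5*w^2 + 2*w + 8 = (w - 4)*(w^2 - w - 2) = (w - 4)*(w - 2)*(w + 1)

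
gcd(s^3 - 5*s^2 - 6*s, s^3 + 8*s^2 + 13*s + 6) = s + 1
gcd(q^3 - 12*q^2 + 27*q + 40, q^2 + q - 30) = q - 5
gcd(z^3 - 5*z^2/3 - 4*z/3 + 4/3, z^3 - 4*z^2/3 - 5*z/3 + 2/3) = z^2 - z - 2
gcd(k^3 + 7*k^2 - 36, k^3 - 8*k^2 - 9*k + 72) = k + 3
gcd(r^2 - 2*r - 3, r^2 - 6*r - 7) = r + 1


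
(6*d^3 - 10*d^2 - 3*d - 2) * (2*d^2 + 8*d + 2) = 12*d^5 + 28*d^4 - 74*d^3 - 48*d^2 - 22*d - 4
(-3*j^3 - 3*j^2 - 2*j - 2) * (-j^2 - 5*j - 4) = 3*j^5 + 18*j^4 + 29*j^3 + 24*j^2 + 18*j + 8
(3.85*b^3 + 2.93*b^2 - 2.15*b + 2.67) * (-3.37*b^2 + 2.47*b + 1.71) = -12.9745*b^5 - 0.364599999999999*b^4 + 21.0661*b^3 - 9.2981*b^2 + 2.9184*b + 4.5657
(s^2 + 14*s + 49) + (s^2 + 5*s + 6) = 2*s^2 + 19*s + 55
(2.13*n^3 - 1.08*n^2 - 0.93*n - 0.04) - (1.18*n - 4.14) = 2.13*n^3 - 1.08*n^2 - 2.11*n + 4.1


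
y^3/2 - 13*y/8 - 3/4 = (y/2 + 1/4)*(y - 2)*(y + 3/2)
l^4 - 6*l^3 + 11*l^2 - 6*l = l*(l - 3)*(l - 2)*(l - 1)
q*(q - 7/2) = q^2 - 7*q/2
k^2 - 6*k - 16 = (k - 8)*(k + 2)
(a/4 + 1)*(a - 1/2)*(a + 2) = a^3/4 + 11*a^2/8 + 5*a/4 - 1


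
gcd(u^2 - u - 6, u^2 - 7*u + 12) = u - 3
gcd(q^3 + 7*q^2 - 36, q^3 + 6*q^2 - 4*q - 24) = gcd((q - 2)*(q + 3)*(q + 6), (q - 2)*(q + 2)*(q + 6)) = q^2 + 4*q - 12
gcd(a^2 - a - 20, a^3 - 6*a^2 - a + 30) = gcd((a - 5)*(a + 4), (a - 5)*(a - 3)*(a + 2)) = a - 5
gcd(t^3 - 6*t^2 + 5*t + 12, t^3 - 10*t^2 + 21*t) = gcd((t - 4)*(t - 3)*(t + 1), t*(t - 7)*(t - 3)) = t - 3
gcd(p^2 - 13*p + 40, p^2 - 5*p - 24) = p - 8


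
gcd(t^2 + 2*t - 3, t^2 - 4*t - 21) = t + 3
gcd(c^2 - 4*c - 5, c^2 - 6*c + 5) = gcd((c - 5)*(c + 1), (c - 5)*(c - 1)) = c - 5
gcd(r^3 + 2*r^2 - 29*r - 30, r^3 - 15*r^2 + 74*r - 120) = r - 5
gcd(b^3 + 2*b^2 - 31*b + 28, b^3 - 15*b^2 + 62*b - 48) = b - 1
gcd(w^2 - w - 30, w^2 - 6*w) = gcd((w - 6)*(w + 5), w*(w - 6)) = w - 6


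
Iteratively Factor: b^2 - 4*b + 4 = (b - 2)*(b - 2)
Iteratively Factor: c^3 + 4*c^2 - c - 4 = (c + 4)*(c^2 - 1) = (c + 1)*(c + 4)*(c - 1)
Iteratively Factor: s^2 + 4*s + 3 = (s + 1)*(s + 3)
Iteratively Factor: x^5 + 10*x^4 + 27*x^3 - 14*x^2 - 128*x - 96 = (x + 1)*(x^4 + 9*x^3 + 18*x^2 - 32*x - 96) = (x + 1)*(x + 3)*(x^3 + 6*x^2 - 32) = (x + 1)*(x + 3)*(x + 4)*(x^2 + 2*x - 8) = (x - 2)*(x + 1)*(x + 3)*(x + 4)*(x + 4)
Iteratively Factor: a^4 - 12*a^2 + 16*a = (a)*(a^3 - 12*a + 16) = a*(a - 2)*(a^2 + 2*a - 8) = a*(a - 2)^2*(a + 4)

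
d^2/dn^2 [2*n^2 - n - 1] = 4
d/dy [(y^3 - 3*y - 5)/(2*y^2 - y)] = (2*y^4 - 2*y^3 + 6*y^2 + 20*y - 5)/(y^2*(4*y^2 - 4*y + 1))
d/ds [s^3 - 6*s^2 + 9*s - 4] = 3*s^2 - 12*s + 9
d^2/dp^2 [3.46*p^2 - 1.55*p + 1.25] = 6.92000000000000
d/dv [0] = 0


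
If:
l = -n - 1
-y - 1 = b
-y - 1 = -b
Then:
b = 0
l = -n - 1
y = -1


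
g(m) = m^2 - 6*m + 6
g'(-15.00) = -36.00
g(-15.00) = 321.00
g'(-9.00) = -24.00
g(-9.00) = 141.00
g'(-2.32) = -10.64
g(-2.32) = 25.30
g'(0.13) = -5.74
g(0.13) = 5.24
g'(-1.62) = -9.24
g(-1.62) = 18.34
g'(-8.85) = -23.70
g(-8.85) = 137.42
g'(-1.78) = -9.56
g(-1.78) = 19.85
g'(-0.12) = -6.24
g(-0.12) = 6.73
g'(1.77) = -2.46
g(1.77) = -1.49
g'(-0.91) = -7.82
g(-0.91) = 12.29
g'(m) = 2*m - 6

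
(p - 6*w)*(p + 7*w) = p^2 + p*w - 42*w^2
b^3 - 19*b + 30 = (b - 3)*(b - 2)*(b + 5)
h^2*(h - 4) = h^3 - 4*h^2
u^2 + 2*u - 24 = (u - 4)*(u + 6)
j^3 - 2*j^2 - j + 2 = (j - 2)*(j - 1)*(j + 1)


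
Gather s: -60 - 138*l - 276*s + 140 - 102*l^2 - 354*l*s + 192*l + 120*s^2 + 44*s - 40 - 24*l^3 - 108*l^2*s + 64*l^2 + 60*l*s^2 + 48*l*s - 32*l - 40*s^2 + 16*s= -24*l^3 - 38*l^2 + 22*l + s^2*(60*l + 80) + s*(-108*l^2 - 306*l - 216) + 40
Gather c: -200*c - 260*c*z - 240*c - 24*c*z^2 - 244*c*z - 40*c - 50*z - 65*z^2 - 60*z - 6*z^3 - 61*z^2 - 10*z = c*(-24*z^2 - 504*z - 480) - 6*z^3 - 126*z^2 - 120*z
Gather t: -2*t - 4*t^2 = -4*t^2 - 2*t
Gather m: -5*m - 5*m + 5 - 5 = -10*m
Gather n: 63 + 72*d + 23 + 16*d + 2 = 88*d + 88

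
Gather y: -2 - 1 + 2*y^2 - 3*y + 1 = 2*y^2 - 3*y - 2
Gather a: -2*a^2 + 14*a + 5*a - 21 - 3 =-2*a^2 + 19*a - 24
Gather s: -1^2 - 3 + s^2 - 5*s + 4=s^2 - 5*s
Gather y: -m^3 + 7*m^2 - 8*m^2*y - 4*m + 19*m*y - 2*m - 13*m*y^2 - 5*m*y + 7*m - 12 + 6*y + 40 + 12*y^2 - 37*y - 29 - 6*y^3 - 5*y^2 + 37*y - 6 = -m^3 + 7*m^2 + m - 6*y^3 + y^2*(7 - 13*m) + y*(-8*m^2 + 14*m + 6) - 7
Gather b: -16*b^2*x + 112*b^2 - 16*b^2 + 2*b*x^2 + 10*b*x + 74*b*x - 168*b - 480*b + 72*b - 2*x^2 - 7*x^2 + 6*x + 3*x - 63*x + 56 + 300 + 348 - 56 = b^2*(96 - 16*x) + b*(2*x^2 + 84*x - 576) - 9*x^2 - 54*x + 648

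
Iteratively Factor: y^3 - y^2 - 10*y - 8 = (y + 2)*(y^2 - 3*y - 4) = (y + 1)*(y + 2)*(y - 4)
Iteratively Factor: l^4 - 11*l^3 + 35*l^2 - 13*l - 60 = (l - 5)*(l^3 - 6*l^2 + 5*l + 12) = (l - 5)*(l + 1)*(l^2 - 7*l + 12) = (l - 5)*(l - 3)*(l + 1)*(l - 4)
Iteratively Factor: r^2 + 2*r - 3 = (r + 3)*(r - 1)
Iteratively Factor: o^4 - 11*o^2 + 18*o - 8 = (o - 1)*(o^3 + o^2 - 10*o + 8) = (o - 1)*(o + 4)*(o^2 - 3*o + 2) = (o - 1)^2*(o + 4)*(o - 2)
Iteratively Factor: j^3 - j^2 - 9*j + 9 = (j - 3)*(j^2 + 2*j - 3) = (j - 3)*(j + 3)*(j - 1)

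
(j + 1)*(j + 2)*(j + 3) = j^3 + 6*j^2 + 11*j + 6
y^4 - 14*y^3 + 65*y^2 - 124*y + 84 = (y - 7)*(y - 3)*(y - 2)^2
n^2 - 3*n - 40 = (n - 8)*(n + 5)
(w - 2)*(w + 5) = w^2 + 3*w - 10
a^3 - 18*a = a*(a - 3*sqrt(2))*(a + 3*sqrt(2))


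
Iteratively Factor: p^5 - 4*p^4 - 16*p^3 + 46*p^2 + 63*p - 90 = (p - 1)*(p^4 - 3*p^3 - 19*p^2 + 27*p + 90) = (p - 3)*(p - 1)*(p^3 - 19*p - 30) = (p - 3)*(p - 1)*(p + 3)*(p^2 - 3*p - 10) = (p - 5)*(p - 3)*(p - 1)*(p + 3)*(p + 2)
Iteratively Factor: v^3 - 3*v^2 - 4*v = (v + 1)*(v^2 - 4*v) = (v - 4)*(v + 1)*(v)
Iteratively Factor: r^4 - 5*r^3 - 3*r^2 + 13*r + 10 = (r + 1)*(r^3 - 6*r^2 + 3*r + 10) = (r + 1)^2*(r^2 - 7*r + 10) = (r - 5)*(r + 1)^2*(r - 2)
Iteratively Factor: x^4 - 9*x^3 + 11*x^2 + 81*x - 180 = (x - 5)*(x^3 - 4*x^2 - 9*x + 36) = (x - 5)*(x - 3)*(x^2 - x - 12) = (x - 5)*(x - 4)*(x - 3)*(x + 3)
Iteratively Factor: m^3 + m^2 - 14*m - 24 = (m + 3)*(m^2 - 2*m - 8) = (m - 4)*(m + 3)*(m + 2)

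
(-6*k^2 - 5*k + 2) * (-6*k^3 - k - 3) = 36*k^5 + 30*k^4 - 6*k^3 + 23*k^2 + 13*k - 6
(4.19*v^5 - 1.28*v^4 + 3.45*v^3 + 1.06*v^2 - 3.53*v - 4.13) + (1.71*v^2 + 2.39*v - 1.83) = 4.19*v^5 - 1.28*v^4 + 3.45*v^3 + 2.77*v^2 - 1.14*v - 5.96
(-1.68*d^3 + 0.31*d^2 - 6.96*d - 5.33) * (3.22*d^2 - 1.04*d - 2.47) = -5.4096*d^5 + 2.7454*d^4 - 18.584*d^3 - 10.6899*d^2 + 22.7344*d + 13.1651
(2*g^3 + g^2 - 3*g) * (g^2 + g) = 2*g^5 + 3*g^4 - 2*g^3 - 3*g^2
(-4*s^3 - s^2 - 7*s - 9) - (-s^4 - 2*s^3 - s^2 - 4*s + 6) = s^4 - 2*s^3 - 3*s - 15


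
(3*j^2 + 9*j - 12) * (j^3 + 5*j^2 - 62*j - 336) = 3*j^5 + 24*j^4 - 153*j^3 - 1626*j^2 - 2280*j + 4032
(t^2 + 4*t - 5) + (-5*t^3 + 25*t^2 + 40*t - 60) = -5*t^3 + 26*t^2 + 44*t - 65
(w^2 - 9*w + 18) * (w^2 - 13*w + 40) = w^4 - 22*w^3 + 175*w^2 - 594*w + 720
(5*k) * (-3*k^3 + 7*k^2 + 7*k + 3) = -15*k^4 + 35*k^3 + 35*k^2 + 15*k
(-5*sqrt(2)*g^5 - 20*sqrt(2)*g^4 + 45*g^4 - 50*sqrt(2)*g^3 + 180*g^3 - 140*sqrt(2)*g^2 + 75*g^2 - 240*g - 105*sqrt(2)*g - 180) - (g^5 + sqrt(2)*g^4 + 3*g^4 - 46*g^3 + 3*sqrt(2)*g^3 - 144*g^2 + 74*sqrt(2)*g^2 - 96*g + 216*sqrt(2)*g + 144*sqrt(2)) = -5*sqrt(2)*g^5 - g^5 - 21*sqrt(2)*g^4 + 42*g^4 - 53*sqrt(2)*g^3 + 226*g^3 - 214*sqrt(2)*g^2 + 219*g^2 - 321*sqrt(2)*g - 144*g - 144*sqrt(2) - 180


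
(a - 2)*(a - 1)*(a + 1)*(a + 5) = a^4 + 3*a^3 - 11*a^2 - 3*a + 10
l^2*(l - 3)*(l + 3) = l^4 - 9*l^2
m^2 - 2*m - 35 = (m - 7)*(m + 5)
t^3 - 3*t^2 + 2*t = t*(t - 2)*(t - 1)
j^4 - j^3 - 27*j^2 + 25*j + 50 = (j - 5)*(j - 2)*(j + 1)*(j + 5)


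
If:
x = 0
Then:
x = 0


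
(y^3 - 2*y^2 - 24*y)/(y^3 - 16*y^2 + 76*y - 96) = y*(y + 4)/(y^2 - 10*y + 16)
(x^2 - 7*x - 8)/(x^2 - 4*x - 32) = (x + 1)/(x + 4)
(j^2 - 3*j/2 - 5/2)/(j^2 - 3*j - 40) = (-2*j^2 + 3*j + 5)/(2*(-j^2 + 3*j + 40))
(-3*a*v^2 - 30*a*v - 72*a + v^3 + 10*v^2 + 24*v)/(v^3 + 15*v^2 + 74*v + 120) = (-3*a + v)/(v + 5)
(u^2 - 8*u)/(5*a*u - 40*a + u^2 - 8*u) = u/(5*a + u)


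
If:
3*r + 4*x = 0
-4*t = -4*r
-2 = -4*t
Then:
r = 1/2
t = 1/2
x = -3/8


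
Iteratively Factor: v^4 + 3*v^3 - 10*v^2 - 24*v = (v - 3)*(v^3 + 6*v^2 + 8*v) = (v - 3)*(v + 4)*(v^2 + 2*v) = (v - 3)*(v + 2)*(v + 4)*(v)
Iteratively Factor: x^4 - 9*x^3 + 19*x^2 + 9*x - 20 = (x - 1)*(x^3 - 8*x^2 + 11*x + 20) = (x - 4)*(x - 1)*(x^2 - 4*x - 5) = (x - 4)*(x - 1)*(x + 1)*(x - 5)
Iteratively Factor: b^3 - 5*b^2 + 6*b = (b - 3)*(b^2 - 2*b) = b*(b - 3)*(b - 2)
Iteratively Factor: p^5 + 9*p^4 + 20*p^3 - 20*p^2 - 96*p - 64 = (p - 2)*(p^4 + 11*p^3 + 42*p^2 + 64*p + 32) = (p - 2)*(p + 2)*(p^3 + 9*p^2 + 24*p + 16) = (p - 2)*(p + 1)*(p + 2)*(p^2 + 8*p + 16) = (p - 2)*(p + 1)*(p + 2)*(p + 4)*(p + 4)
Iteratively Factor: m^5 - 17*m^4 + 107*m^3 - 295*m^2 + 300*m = (m - 5)*(m^4 - 12*m^3 + 47*m^2 - 60*m) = (m - 5)^2*(m^3 - 7*m^2 + 12*m) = m*(m - 5)^2*(m^2 - 7*m + 12) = m*(m - 5)^2*(m - 3)*(m - 4)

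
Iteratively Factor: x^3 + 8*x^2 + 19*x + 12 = (x + 4)*(x^2 + 4*x + 3) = (x + 3)*(x + 4)*(x + 1)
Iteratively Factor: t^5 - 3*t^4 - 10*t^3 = (t)*(t^4 - 3*t^3 - 10*t^2) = t*(t + 2)*(t^3 - 5*t^2) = t^2*(t + 2)*(t^2 - 5*t) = t^3*(t + 2)*(t - 5)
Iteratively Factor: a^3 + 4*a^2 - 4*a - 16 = (a + 2)*(a^2 + 2*a - 8) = (a - 2)*(a + 2)*(a + 4)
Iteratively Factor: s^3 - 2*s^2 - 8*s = (s - 4)*(s^2 + 2*s) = s*(s - 4)*(s + 2)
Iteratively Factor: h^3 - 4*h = (h + 2)*(h^2 - 2*h) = h*(h + 2)*(h - 2)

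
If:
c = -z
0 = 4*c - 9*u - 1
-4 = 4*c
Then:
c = -1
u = -5/9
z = 1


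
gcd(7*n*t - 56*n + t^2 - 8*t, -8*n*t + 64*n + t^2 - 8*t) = t - 8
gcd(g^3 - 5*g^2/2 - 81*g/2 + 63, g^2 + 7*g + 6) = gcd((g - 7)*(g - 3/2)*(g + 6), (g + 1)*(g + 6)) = g + 6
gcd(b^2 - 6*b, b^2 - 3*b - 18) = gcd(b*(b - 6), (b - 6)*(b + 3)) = b - 6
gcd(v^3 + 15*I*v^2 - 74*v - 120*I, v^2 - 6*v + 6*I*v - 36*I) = v + 6*I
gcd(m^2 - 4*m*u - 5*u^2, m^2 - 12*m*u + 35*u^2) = -m + 5*u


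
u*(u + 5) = u^2 + 5*u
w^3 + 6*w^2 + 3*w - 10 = (w - 1)*(w + 2)*(w + 5)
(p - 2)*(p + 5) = p^2 + 3*p - 10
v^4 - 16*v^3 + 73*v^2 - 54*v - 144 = (v - 8)*(v - 6)*(v - 3)*(v + 1)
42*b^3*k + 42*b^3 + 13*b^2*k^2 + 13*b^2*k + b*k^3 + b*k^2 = (6*b + k)*(7*b + k)*(b*k + b)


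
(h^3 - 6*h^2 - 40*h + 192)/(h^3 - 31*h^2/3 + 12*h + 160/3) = 3*(h + 6)/(3*h + 5)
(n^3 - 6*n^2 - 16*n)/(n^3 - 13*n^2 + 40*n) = (n + 2)/(n - 5)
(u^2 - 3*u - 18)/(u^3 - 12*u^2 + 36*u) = (u + 3)/(u*(u - 6))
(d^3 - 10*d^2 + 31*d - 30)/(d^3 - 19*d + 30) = (d - 5)/(d + 5)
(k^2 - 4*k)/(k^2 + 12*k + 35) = k*(k - 4)/(k^2 + 12*k + 35)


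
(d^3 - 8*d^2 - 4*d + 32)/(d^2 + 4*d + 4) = (d^2 - 10*d + 16)/(d + 2)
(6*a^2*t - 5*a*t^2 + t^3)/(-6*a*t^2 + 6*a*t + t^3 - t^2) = (-6*a^2 + 5*a*t - t^2)/(6*a*t - 6*a - t^2 + t)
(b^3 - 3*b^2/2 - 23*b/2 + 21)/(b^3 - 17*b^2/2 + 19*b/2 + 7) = (2*b^2 + b - 21)/(2*b^2 - 13*b - 7)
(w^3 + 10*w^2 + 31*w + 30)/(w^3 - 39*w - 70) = (w + 3)/(w - 7)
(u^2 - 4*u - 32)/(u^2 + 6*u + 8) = (u - 8)/(u + 2)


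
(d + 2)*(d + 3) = d^2 + 5*d + 6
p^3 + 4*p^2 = p^2*(p + 4)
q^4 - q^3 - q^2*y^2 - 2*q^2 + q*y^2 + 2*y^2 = (q - 2)*(q + 1)*(q - y)*(q + y)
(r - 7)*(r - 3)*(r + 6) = r^3 - 4*r^2 - 39*r + 126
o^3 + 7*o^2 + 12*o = o*(o + 3)*(o + 4)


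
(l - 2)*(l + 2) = l^2 - 4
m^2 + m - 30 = (m - 5)*(m + 6)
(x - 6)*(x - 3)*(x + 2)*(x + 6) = x^4 - x^3 - 42*x^2 + 36*x + 216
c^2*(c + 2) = c^3 + 2*c^2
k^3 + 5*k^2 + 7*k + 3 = (k + 1)^2*(k + 3)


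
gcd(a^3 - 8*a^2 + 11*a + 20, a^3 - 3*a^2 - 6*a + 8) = a - 4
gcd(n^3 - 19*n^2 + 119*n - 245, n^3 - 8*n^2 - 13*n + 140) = n^2 - 12*n + 35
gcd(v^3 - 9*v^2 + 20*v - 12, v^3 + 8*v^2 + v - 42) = v - 2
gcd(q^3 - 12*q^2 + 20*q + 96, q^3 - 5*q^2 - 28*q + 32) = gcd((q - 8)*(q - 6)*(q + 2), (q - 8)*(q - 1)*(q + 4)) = q - 8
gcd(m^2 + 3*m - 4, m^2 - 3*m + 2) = m - 1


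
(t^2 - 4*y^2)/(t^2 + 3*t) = (t^2 - 4*y^2)/(t*(t + 3))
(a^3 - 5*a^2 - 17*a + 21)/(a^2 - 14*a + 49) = (a^2 + 2*a - 3)/(a - 7)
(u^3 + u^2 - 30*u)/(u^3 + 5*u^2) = (u^2 + u - 30)/(u*(u + 5))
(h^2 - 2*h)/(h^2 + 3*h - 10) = h/(h + 5)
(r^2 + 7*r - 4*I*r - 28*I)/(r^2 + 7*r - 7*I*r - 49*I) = (r - 4*I)/(r - 7*I)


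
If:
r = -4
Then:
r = -4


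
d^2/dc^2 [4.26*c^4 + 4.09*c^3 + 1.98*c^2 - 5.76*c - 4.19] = 51.12*c^2 + 24.54*c + 3.96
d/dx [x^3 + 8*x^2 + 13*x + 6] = 3*x^2 + 16*x + 13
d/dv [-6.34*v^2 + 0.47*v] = 0.47 - 12.68*v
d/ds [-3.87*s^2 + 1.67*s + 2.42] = 1.67 - 7.74*s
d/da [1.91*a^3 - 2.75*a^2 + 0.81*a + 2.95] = 5.73*a^2 - 5.5*a + 0.81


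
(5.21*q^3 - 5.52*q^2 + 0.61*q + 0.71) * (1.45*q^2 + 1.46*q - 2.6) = 7.5545*q^5 - 0.3974*q^4 - 20.7207*q^3 + 16.2721*q^2 - 0.5494*q - 1.846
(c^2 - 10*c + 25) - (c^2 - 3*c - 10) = 35 - 7*c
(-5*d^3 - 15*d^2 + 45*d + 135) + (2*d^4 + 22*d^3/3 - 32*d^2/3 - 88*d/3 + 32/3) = 2*d^4 + 7*d^3/3 - 77*d^2/3 + 47*d/3 + 437/3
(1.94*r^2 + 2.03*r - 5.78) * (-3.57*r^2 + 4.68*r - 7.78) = -6.9258*r^4 + 1.8321*r^3 + 15.0418*r^2 - 42.8438*r + 44.9684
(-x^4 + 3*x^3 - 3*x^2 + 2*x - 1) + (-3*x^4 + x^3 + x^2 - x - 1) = -4*x^4 + 4*x^3 - 2*x^2 + x - 2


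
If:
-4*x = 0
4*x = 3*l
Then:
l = 0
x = 0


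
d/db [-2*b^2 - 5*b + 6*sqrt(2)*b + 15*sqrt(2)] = -4*b - 5 + 6*sqrt(2)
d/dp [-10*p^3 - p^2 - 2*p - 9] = -30*p^2 - 2*p - 2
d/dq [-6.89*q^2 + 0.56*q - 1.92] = 0.56 - 13.78*q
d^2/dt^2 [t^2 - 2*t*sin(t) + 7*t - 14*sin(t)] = 2*t*sin(t) + 14*sin(t) - 4*cos(t) + 2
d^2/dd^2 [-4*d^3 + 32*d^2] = 64 - 24*d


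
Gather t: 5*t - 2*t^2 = -2*t^2 + 5*t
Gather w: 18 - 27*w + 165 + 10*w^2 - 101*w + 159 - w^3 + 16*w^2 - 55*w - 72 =-w^3 + 26*w^2 - 183*w + 270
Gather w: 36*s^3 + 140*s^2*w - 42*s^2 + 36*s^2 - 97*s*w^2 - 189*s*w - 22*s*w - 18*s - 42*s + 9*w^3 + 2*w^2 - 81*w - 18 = 36*s^3 - 6*s^2 - 60*s + 9*w^3 + w^2*(2 - 97*s) + w*(140*s^2 - 211*s - 81) - 18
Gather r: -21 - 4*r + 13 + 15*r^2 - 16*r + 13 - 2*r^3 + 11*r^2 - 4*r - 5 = -2*r^3 + 26*r^2 - 24*r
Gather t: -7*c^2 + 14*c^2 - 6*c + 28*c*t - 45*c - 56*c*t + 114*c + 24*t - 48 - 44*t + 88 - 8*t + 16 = 7*c^2 + 63*c + t*(-28*c - 28) + 56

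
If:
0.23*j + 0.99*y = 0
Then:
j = -4.30434782608696*y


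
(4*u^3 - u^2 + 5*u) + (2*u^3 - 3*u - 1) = 6*u^3 - u^2 + 2*u - 1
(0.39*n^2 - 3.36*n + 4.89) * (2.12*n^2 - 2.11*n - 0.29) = 0.8268*n^4 - 7.9461*n^3 + 17.3433*n^2 - 9.3435*n - 1.4181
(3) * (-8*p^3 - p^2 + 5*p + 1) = -24*p^3 - 3*p^2 + 15*p + 3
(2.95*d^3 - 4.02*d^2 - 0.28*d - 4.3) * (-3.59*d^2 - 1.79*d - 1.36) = -10.5905*d^5 + 9.1513*d^4 + 4.189*d^3 + 21.4054*d^2 + 8.0778*d + 5.848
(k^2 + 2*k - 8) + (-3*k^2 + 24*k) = -2*k^2 + 26*k - 8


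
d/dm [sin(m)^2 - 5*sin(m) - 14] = (2*sin(m) - 5)*cos(m)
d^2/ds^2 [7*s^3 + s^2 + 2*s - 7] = 42*s + 2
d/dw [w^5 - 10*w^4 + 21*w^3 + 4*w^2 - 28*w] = 5*w^4 - 40*w^3 + 63*w^2 + 8*w - 28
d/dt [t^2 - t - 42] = 2*t - 1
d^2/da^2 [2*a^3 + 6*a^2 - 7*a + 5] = 12*a + 12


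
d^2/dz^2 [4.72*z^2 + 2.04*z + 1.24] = 9.44000000000000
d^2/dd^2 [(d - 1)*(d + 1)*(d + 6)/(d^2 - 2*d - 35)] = 4*(25*d^3 + 411*d^2 + 1803*d + 3593)/(d^6 - 6*d^5 - 93*d^4 + 412*d^3 + 3255*d^2 - 7350*d - 42875)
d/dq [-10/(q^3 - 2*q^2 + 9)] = 10*q*(3*q - 4)/(q^3 - 2*q^2 + 9)^2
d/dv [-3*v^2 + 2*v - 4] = 2 - 6*v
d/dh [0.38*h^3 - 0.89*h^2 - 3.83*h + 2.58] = 1.14*h^2 - 1.78*h - 3.83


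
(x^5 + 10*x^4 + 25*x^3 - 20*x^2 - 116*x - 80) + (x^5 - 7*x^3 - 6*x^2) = 2*x^5 + 10*x^4 + 18*x^3 - 26*x^2 - 116*x - 80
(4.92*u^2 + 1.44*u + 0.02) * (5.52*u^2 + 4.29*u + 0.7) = 27.1584*u^4 + 29.0556*u^3 + 9.732*u^2 + 1.0938*u + 0.014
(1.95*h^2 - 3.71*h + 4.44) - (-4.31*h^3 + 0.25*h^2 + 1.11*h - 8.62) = 4.31*h^3 + 1.7*h^2 - 4.82*h + 13.06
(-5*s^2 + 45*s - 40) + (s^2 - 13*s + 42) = -4*s^2 + 32*s + 2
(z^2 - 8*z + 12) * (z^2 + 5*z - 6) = z^4 - 3*z^3 - 34*z^2 + 108*z - 72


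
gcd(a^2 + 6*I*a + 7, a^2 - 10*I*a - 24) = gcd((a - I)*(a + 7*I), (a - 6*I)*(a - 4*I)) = 1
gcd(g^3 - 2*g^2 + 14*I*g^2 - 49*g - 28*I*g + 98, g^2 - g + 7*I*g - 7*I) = g + 7*I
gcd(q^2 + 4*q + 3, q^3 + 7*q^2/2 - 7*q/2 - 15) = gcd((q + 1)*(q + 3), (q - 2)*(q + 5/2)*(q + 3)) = q + 3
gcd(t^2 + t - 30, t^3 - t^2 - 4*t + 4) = 1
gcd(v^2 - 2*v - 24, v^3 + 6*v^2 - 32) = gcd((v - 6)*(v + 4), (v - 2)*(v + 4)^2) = v + 4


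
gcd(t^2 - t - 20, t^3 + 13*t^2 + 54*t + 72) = t + 4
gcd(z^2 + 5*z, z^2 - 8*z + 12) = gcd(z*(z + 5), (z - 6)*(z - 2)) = 1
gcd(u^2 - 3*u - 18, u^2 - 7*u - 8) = 1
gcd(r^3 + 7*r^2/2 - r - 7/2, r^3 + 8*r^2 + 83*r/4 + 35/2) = r + 7/2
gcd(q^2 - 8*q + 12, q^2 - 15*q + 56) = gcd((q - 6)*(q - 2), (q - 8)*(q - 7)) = 1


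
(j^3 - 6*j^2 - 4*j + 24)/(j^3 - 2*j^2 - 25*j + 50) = (j^2 - 4*j - 12)/(j^2 - 25)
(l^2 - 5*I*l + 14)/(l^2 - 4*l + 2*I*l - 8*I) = (l - 7*I)/(l - 4)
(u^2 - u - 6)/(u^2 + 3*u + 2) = (u - 3)/(u + 1)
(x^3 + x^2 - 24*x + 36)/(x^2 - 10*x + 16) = (x^2 + 3*x - 18)/(x - 8)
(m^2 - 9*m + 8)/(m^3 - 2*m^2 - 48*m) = (m - 1)/(m*(m + 6))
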